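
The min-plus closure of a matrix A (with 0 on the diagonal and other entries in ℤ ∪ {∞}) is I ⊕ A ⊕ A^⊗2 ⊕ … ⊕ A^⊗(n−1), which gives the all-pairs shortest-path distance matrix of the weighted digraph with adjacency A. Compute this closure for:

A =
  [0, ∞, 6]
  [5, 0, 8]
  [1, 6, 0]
Closure =
  [0, 12, 6]
  [5, 0, 8]
  [1, 6, 0]

This is the Floyd-Warshall all-pairs shortest-path computation. For each intermediate vertex k = 0, 1, …, 2, update dist[i][j] ← min(dist[i][j], dist[i][k] + dist[k][j]). The final matrix gives, for each (i, j), the minimum total weight of any directed path from i to j (possibly empty when i = j).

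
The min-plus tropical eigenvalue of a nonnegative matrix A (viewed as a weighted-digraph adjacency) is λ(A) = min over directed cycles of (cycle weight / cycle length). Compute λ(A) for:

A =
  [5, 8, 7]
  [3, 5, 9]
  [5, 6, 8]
λ(A) = 5

Enumerate directed cycles and compute their means (weight / length). Sample:
  cycle 0 → 0: weight = 5, length = 1, mean = 5/1 ≈ 5.000
  cycle 1 → 1: weight = 5, length = 1, mean = 5/1 ≈ 5.000
  cycle 2 → 2: weight = 8, length = 1, mean = 8/1 ≈ 8.000
  cycle 0 → 1 → 0: weight = 11, length = 2, mean = 11/2 ≈ 5.500
  cycle 0 → 2 → 0: weight = 12, length = 2, mean = 12/2 ≈ 6.000
  cycle 1 → 0 → 1: weight = 11, length = 2, mean = 11/2 ≈ 5.500
Minimum mean = 5.000, attained e.g. along the cycle 0 → 0 with weight 5 and length 1. So λ(A) = 5/1 = 5.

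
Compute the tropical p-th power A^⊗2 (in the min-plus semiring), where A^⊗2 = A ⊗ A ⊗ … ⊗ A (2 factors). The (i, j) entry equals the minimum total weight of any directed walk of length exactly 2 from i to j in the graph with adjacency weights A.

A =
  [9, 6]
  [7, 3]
A^⊗2 =
  [13, 9]
  [10, 6]

Each entry (A^⊗2)_ij equals the minimum over all length-2 walks i = v_0 → v_1 → … → v_2 = j of Σ_t A[v_t][v_{t+1}]. For example, for (i, j) = (0, 1) we minimise over 2 possible intermediate vertex sequences; the minimum is 9, attained along the walk 0 → 1 → 1.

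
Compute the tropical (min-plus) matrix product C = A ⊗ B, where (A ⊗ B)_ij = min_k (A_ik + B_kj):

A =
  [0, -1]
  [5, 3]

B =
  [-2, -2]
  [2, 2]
A ⊗ B =
  [-2, -2]
  [3, 3]

Apply the min-plus product entry-by-entry:
  C[0][0] = min over k of (A[0][0] + B[0][0] = 0 + -2 = -2, A[0][1] + B[1][0] = -1 + 2 = 1) = -2 (attained at k = 0)
  C[0][1] = min over k of (A[0][0] + B[0][1] = 0 + -2 = -2, A[0][1] + B[1][1] = -1 + 2 = 1) = -2 (attained at k = 0)
  C[1][0] = min over k of (A[1][0] + B[0][0] = 5 + -2 = 3, A[1][1] + B[1][0] = 3 + 2 = 5) = 3 (attained at k = 0)
  C[1][1] = min over k of (A[1][0] + B[0][1] = 5 + -2 = 3, A[1][1] + B[1][1] = 3 + 2 = 5) = 3 (attained at k = 0)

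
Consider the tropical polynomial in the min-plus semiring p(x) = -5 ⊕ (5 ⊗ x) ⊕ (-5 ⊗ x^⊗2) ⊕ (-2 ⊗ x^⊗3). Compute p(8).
p(8) = -5

A tropical monomial a ⊗ x^⊗i evaluates to a + i · x. Evaluating each term at x = 8:
  Term 0 contributes -5 + 0 · 8 = -5
  Term 1 contributes 5 + 1 · 8 = 13
  Term 2 contributes -5 + 2 · 8 = 11
  Term 3 contributes -2 + 3 · 8 = 22
p(8) = ⊕ of these = min[-5, 13, 11, 22] = -5.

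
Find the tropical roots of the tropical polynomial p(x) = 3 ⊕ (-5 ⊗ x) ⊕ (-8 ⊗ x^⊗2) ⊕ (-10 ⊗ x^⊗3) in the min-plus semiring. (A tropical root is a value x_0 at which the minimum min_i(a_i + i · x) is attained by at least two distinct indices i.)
Roots: {2, 3, 8}

Each tropical root is a break point of the lower envelope of the lines y = a_i + i · x (there are 4 lines, with slopes 0, 1, ..., 3). Only the lines that attain the minimum somewhere contribute to roots; other lines are dominated. Here the surviving (envelope) indices are i = 3, i = 2, i = 1, i = 0.
Intersections between consecutive envelope lines give the roots: for adjacent envelope indices i < j the intersection is x = (a_i − a_j) / (j − i). Reading off the sorted break points: {2, 3, 8}.
Verification: at each break x_0, at least two indices attain the minimum of min_i(a_i + i · x_0).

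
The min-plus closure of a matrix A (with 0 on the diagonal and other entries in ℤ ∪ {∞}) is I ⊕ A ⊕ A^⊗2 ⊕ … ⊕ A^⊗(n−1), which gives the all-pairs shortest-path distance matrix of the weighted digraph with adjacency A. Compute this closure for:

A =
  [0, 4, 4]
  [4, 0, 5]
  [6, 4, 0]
Closure =
  [0, 4, 4]
  [4, 0, 5]
  [6, 4, 0]

This is the Floyd-Warshall all-pairs shortest-path computation. For each intermediate vertex k = 0, 1, …, 2, update dist[i][j] ← min(dist[i][j], dist[i][k] + dist[k][j]). The final matrix gives, for each (i, j), the minimum total weight of any directed path from i to j (possibly empty when i = j).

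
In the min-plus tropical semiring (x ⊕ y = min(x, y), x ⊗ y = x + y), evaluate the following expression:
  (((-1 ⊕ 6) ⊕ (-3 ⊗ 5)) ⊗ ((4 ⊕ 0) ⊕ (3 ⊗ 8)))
(((-1 ⊕ 6) ⊕ (-3 ⊗ 5)) ⊗ ((4 ⊕ 0) ⊕ (3 ⊗ 8))) = -1

Expand innermost to outermost. Recall ⊕ takes the minimum of its arguments and ⊗ takes their sum. Working out the expression (((-1 ⊕ 6) ⊕ (-3 ⊗ 5)) ⊗ ((4 ⊕ 0) ⊕ (3 ⊗ 8))) gives -1.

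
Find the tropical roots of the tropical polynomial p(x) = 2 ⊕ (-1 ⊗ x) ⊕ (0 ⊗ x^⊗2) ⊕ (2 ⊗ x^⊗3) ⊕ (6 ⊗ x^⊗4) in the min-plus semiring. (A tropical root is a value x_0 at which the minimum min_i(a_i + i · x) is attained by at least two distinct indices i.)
Roots: {-4, -2, -1, 3}

Each tropical root is a break point of the lower envelope of the lines y = a_i + i · x (there are 5 lines, with slopes 0, 1, ..., 4). Only the lines that attain the minimum somewhere contribute to roots; other lines are dominated. Here the surviving (envelope) indices are i = 4, i = 3, i = 2, i = 1, i = 0.
Intersections between consecutive envelope lines give the roots: for adjacent envelope indices i < j the intersection is x = (a_i − a_j) / (j − i). Reading off the sorted break points: {-4, -2, -1, 3}.
Verification: at each break x_0, at least two indices attain the minimum of min_i(a_i + i · x_0).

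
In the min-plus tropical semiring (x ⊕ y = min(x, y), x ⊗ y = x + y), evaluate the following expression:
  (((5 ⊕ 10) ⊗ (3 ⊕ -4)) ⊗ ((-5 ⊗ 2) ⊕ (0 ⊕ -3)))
(((5 ⊕ 10) ⊗ (3 ⊕ -4)) ⊗ ((-5 ⊗ 2) ⊕ (0 ⊕ -3))) = -2

Expand innermost to outermost. Recall ⊕ takes the minimum of its arguments and ⊗ takes their sum. Working out the expression (((5 ⊕ 10) ⊗ (3 ⊕ -4)) ⊗ ((-5 ⊗ 2) ⊕ (0 ⊕ -3))) gives -2.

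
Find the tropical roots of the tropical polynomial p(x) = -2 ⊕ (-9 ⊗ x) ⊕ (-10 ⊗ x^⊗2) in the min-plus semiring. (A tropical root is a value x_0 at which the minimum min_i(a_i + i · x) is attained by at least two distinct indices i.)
Roots: {1, 7}

Each tropical root is a break point of the lower envelope of the lines y = a_i + i · x (there are 3 lines, with slopes 0, 1, ..., 2). Only the lines that attain the minimum somewhere contribute to roots; other lines are dominated. Here the surviving (envelope) indices are i = 2, i = 1, i = 0.
Intersections between consecutive envelope lines give the roots: for adjacent envelope indices i < j the intersection is x = (a_i − a_j) / (j − i). Reading off the sorted break points: {1, 7}.
Verification: at each break x_0, at least two indices attain the minimum of min_i(a_i + i · x_0).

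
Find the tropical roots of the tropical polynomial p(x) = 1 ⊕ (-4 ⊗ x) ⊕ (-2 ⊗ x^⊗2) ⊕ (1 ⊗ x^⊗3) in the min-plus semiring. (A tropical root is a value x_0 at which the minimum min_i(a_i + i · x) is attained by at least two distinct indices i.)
Roots: {-3, -2, 5}

Each tropical root is a break point of the lower envelope of the lines y = a_i + i · x (there are 4 lines, with slopes 0, 1, ..., 3). Only the lines that attain the minimum somewhere contribute to roots; other lines are dominated. Here the surviving (envelope) indices are i = 3, i = 2, i = 1, i = 0.
Intersections between consecutive envelope lines give the roots: for adjacent envelope indices i < j the intersection is x = (a_i − a_j) / (j − i). Reading off the sorted break points: {-3, -2, 5}.
Verification: at each break x_0, at least two indices attain the minimum of min_i(a_i + i · x_0).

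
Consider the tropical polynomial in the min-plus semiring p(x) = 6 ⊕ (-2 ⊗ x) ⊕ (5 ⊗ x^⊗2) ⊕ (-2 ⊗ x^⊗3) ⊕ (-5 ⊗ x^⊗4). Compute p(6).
p(6) = 4

A tropical monomial a ⊗ x^⊗i evaluates to a + i · x. Evaluating each term at x = 6:
  Term 0 contributes 6 + 0 · 6 = 6
  Term 1 contributes -2 + 1 · 6 = 4
  Term 2 contributes 5 + 2 · 6 = 17
  Term 3 contributes -2 + 3 · 6 = 16
  Term 4 contributes -5 + 4 · 6 = 19
p(6) = ⊕ of these = min[6, 4, 17, 16, 19] = 4.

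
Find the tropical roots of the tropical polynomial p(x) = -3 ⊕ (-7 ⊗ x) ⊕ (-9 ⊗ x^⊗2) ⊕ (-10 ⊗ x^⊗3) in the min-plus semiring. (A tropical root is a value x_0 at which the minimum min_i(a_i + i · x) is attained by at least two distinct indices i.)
Roots: {1, 2, 4}

Each tropical root is a break point of the lower envelope of the lines y = a_i + i · x (there are 4 lines, with slopes 0, 1, ..., 3). Only the lines that attain the minimum somewhere contribute to roots; other lines are dominated. Here the surviving (envelope) indices are i = 3, i = 2, i = 1, i = 0.
Intersections between consecutive envelope lines give the roots: for adjacent envelope indices i < j the intersection is x = (a_i − a_j) / (j − i). Reading off the sorted break points: {1, 2, 4}.
Verification: at each break x_0, at least two indices attain the minimum of min_i(a_i + i · x_0).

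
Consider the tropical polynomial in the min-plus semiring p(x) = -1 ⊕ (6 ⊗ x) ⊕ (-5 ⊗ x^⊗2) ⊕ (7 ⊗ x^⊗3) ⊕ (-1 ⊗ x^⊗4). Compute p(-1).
p(-1) = -7

A tropical monomial a ⊗ x^⊗i evaluates to a + i · x. Evaluating each term at x = -1:
  Term 0 contributes -1 + 0 · -1 = -1
  Term 1 contributes 6 + 1 · -1 = 5
  Term 2 contributes -5 + 2 · -1 = -7
  Term 3 contributes 7 + 3 · -1 = 4
  Term 4 contributes -1 + 4 · -1 = -5
p(-1) = ⊕ of these = min[-1, 5, -7, 4, -5] = -7.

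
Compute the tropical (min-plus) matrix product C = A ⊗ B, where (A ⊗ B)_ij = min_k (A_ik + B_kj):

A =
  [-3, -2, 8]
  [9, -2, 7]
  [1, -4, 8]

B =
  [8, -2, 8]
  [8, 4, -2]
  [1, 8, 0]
A ⊗ B =
  [5, -5, -4]
  [6, 2, -4]
  [4, -1, -6]

Apply the min-plus product entry-by-entry:
  C[0][0] = min over k of (A[0][0] + B[0][0] = -3 + 8 = 5, A[0][1] + B[1][0] = -2 + 8 = 6, A[0][2] + B[2][0] = 8 + 1 = 9) = 5 (attained at k = 0)
  C[0][1] = min over k of (A[0][0] + B[0][1] = -3 + -2 = -5, A[0][1] + B[1][1] = -2 + 4 = 2, A[0][2] + B[2][1] = 8 + 8 = 16) = -5 (attained at k = 0)
  C[0][2] = min over k of (A[0][0] + B[0][2] = -3 + 8 = 5, A[0][1] + B[1][2] = -2 + -2 = -4, A[0][2] + B[2][2] = 8 + 0 = 8) = -4 (attained at k = 1)
  C[1][0] = min over k of (A[1][0] + B[0][0] = 9 + 8 = 17, A[1][1] + B[1][0] = -2 + 8 = 6, A[1][2] + B[2][0] = 7 + 1 = 8) = 6 (attained at k = 1)
  C[1][1] = min over k of (A[1][0] + B[0][1] = 9 + -2 = 7, A[1][1] + B[1][1] = -2 + 4 = 2, A[1][2] + B[2][1] = 7 + 8 = 15) = 2 (attained at k = 1)
  C[1][2] = min over k of (A[1][0] + B[0][2] = 9 + 8 = 17, A[1][1] + B[1][2] = -2 + -2 = -4, A[1][2] + B[2][2] = 7 + 0 = 7) = -4 (attained at k = 1)
  C[2][0] = min over k of (A[2][0] + B[0][0] = 1 + 8 = 9, A[2][1] + B[1][0] = -4 + 8 = 4, A[2][2] + B[2][0] = 8 + 1 = 9) = 4 (attained at k = 1)
  C[2][1] = min over k of (A[2][0] + B[0][1] = 1 + -2 = -1, A[2][1] + B[1][1] = -4 + 4 = 0, A[2][2] + B[2][1] = 8 + 8 = 16) = -1 (attained at k = 0)
  C[2][2] = min over k of (A[2][0] + B[0][2] = 1 + 8 = 9, A[2][1] + B[1][2] = -4 + -2 = -6, A[2][2] + B[2][2] = 8 + 0 = 8) = -6 (attained at k = 1)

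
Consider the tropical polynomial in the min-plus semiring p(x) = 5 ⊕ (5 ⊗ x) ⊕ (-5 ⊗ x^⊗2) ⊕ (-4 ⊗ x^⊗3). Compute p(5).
p(5) = 5

A tropical monomial a ⊗ x^⊗i evaluates to a + i · x. Evaluating each term at x = 5:
  Term 0 contributes 5 + 0 · 5 = 5
  Term 1 contributes 5 + 1 · 5 = 10
  Term 2 contributes -5 + 2 · 5 = 5
  Term 3 contributes -4 + 3 · 5 = 11
p(5) = ⊕ of these = min[5, 10, 5, 11] = 5.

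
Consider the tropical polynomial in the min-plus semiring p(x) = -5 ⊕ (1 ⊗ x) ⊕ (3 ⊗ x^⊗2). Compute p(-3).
p(-3) = -5

A tropical monomial a ⊗ x^⊗i evaluates to a + i · x. Evaluating each term at x = -3:
  Term 0 contributes -5 + 0 · -3 = -5
  Term 1 contributes 1 + 1 · -3 = -2
  Term 2 contributes 3 + 2 · -3 = -3
p(-3) = ⊕ of these = min[-5, -2, -3] = -5.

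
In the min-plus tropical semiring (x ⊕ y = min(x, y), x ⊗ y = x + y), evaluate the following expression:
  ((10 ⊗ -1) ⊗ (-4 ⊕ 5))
((10 ⊗ -1) ⊗ (-4 ⊕ 5)) = 5

Expand innermost to outermost. Recall ⊕ takes the minimum of its arguments and ⊗ takes their sum. Working out the expression ((10 ⊗ -1) ⊗ (-4 ⊕ 5)) gives 5.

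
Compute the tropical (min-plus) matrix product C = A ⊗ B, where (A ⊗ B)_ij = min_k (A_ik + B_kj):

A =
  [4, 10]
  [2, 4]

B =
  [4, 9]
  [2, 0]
A ⊗ B =
  [8, 10]
  [6, 4]

Apply the min-plus product entry-by-entry:
  C[0][0] = min over k of (A[0][0] + B[0][0] = 4 + 4 = 8, A[0][1] + B[1][0] = 10 + 2 = 12) = 8 (attained at k = 0)
  C[0][1] = min over k of (A[0][0] + B[0][1] = 4 + 9 = 13, A[0][1] + B[1][1] = 10 + 0 = 10) = 10 (attained at k = 1)
  C[1][0] = min over k of (A[1][0] + B[0][0] = 2 + 4 = 6, A[1][1] + B[1][0] = 4 + 2 = 6) = 6 (attained at k = 0)
  C[1][1] = min over k of (A[1][0] + B[0][1] = 2 + 9 = 11, A[1][1] + B[1][1] = 4 + 0 = 4) = 4 (attained at k = 1)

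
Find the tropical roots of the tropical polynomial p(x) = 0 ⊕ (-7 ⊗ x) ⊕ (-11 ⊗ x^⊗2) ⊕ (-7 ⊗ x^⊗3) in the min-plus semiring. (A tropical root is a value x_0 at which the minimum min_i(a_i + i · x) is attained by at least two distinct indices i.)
Roots: {-4, 4, 7}

Each tropical root is a break point of the lower envelope of the lines y = a_i + i · x (there are 4 lines, with slopes 0, 1, ..., 3). Only the lines that attain the minimum somewhere contribute to roots; other lines are dominated. Here the surviving (envelope) indices are i = 3, i = 2, i = 1, i = 0.
Intersections between consecutive envelope lines give the roots: for adjacent envelope indices i < j the intersection is x = (a_i − a_j) / (j − i). Reading off the sorted break points: {-4, 4, 7}.
Verification: at each break x_0, at least two indices attain the minimum of min_i(a_i + i · x_0).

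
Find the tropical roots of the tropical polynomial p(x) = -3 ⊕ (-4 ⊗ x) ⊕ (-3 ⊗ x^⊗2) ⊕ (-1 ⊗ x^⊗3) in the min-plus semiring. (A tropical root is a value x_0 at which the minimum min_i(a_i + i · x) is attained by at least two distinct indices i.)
Roots: {-2, -1, 1}

Each tropical root is a break point of the lower envelope of the lines y = a_i + i · x (there are 4 lines, with slopes 0, 1, ..., 3). Only the lines that attain the minimum somewhere contribute to roots; other lines are dominated. Here the surviving (envelope) indices are i = 3, i = 2, i = 1, i = 0.
Intersections between consecutive envelope lines give the roots: for adjacent envelope indices i < j the intersection is x = (a_i − a_j) / (j − i). Reading off the sorted break points: {-2, -1, 1}.
Verification: at each break x_0, at least two indices attain the minimum of min_i(a_i + i · x_0).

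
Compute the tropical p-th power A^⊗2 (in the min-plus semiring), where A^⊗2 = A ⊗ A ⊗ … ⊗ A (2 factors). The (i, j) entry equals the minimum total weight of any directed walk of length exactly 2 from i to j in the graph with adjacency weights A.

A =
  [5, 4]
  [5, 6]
A^⊗2 =
  [9, 9]
  [10, 9]

Each entry (A^⊗2)_ij equals the minimum over all length-2 walks i = v_0 → v_1 → … → v_2 = j of Σ_t A[v_t][v_{t+1}]. For example, for (i, j) = (0, 1) we minimise over 2 possible intermediate vertex sequences; the minimum is 9, attained along the walk 0 → 0 → 1.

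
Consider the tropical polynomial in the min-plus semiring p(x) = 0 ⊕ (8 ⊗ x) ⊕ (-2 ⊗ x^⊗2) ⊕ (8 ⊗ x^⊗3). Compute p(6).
p(6) = 0

A tropical monomial a ⊗ x^⊗i evaluates to a + i · x. Evaluating each term at x = 6:
  Term 0 contributes 0 + 0 · 6 = 0
  Term 1 contributes 8 + 1 · 6 = 14
  Term 2 contributes -2 + 2 · 6 = 10
  Term 3 contributes 8 + 3 · 6 = 26
p(6) = ⊕ of these = min[0, 14, 10, 26] = 0.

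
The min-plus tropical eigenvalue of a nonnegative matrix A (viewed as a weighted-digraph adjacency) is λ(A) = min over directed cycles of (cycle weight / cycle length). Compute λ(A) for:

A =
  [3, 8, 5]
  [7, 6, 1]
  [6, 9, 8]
λ(A) = 3

Enumerate directed cycles and compute their means (weight / length). Sample:
  cycle 0 → 0: weight = 3, length = 1, mean = 3/1 ≈ 3.000
  cycle 1 → 1: weight = 6, length = 1, mean = 6/1 ≈ 6.000
  cycle 2 → 2: weight = 8, length = 1, mean = 8/1 ≈ 8.000
  cycle 0 → 1 → 0: weight = 15, length = 2, mean = 15/2 ≈ 7.500
  cycle 0 → 2 → 0: weight = 11, length = 2, mean = 11/2 ≈ 5.500
  cycle 1 → 0 → 1: weight = 15, length = 2, mean = 15/2 ≈ 7.500
Minimum mean = 3.000, attained e.g. along the cycle 0 → 0 with weight 3 and length 1. So λ(A) = 3/1 = 3.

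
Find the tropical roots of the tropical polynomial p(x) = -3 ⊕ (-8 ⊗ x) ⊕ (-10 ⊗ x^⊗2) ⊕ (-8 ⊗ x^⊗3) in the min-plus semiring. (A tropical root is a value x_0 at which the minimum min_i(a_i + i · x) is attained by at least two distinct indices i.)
Roots: {-2, 2, 5}

Each tropical root is a break point of the lower envelope of the lines y = a_i + i · x (there are 4 lines, with slopes 0, 1, ..., 3). Only the lines that attain the minimum somewhere contribute to roots; other lines are dominated. Here the surviving (envelope) indices are i = 3, i = 2, i = 1, i = 0.
Intersections between consecutive envelope lines give the roots: for adjacent envelope indices i < j the intersection is x = (a_i − a_j) / (j − i). Reading off the sorted break points: {-2, 2, 5}.
Verification: at each break x_0, at least two indices attain the minimum of min_i(a_i + i · x_0).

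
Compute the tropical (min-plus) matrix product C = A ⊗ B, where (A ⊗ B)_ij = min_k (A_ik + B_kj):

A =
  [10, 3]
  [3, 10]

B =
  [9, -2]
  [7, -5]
A ⊗ B =
  [10, -2]
  [12, 1]

Apply the min-plus product entry-by-entry:
  C[0][0] = min over k of (A[0][0] + B[0][0] = 10 + 9 = 19, A[0][1] + B[1][0] = 3 + 7 = 10) = 10 (attained at k = 1)
  C[0][1] = min over k of (A[0][0] + B[0][1] = 10 + -2 = 8, A[0][1] + B[1][1] = 3 + -5 = -2) = -2 (attained at k = 1)
  C[1][0] = min over k of (A[1][0] + B[0][0] = 3 + 9 = 12, A[1][1] + B[1][0] = 10 + 7 = 17) = 12 (attained at k = 0)
  C[1][1] = min over k of (A[1][0] + B[0][1] = 3 + -2 = 1, A[1][1] + B[1][1] = 10 + -5 = 5) = 1 (attained at k = 0)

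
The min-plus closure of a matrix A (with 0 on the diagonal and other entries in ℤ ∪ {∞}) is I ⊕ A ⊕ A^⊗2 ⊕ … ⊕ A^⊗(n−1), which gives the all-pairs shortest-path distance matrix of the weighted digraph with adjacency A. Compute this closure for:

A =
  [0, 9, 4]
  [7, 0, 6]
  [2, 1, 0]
Closure =
  [0, 5, 4]
  [7, 0, 6]
  [2, 1, 0]

This is the Floyd-Warshall all-pairs shortest-path computation. For each intermediate vertex k = 0, 1, …, 2, update dist[i][j] ← min(dist[i][j], dist[i][k] + dist[k][j]). The final matrix gives, for each (i, j), the minimum total weight of any directed path from i to j (possibly empty when i = j).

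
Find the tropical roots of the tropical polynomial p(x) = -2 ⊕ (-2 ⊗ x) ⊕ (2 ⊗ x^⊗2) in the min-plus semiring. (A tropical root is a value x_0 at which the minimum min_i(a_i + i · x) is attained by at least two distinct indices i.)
Roots: {-4, 0}

Each tropical root is a break point of the lower envelope of the lines y = a_i + i · x (there are 3 lines, with slopes 0, 1, ..., 2). Only the lines that attain the minimum somewhere contribute to roots; other lines are dominated. Here the surviving (envelope) indices are i = 2, i = 1, i = 0.
Intersections between consecutive envelope lines give the roots: for adjacent envelope indices i < j the intersection is x = (a_i − a_j) / (j − i). Reading off the sorted break points: {-4, 0}.
Verification: at each break x_0, at least two indices attain the minimum of min_i(a_i + i · x_0).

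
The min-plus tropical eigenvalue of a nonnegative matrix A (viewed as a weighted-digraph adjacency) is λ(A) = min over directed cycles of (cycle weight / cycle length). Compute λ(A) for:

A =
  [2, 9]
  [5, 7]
λ(A) = 2

Enumerate directed cycles and compute their means (weight / length). Sample:
  cycle 0 → 0: weight = 2, length = 1, mean = 2/1 ≈ 2.000
  cycle 1 → 1: weight = 7, length = 1, mean = 7/1 ≈ 7.000
  cycle 0 → 1 → 0: weight = 14, length = 2, mean = 14/2 ≈ 7.000
  cycle 1 → 0 → 1: weight = 14, length = 2, mean = 14/2 ≈ 7.000
Minimum mean = 2.000, attained e.g. along the cycle 0 → 0 with weight 2 and length 1. So λ(A) = 2/1 = 2.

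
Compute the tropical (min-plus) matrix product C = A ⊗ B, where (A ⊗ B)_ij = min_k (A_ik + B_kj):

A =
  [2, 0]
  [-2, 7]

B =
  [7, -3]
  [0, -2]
A ⊗ B =
  [0, -2]
  [5, -5]

Apply the min-plus product entry-by-entry:
  C[0][0] = min over k of (A[0][0] + B[0][0] = 2 + 7 = 9, A[0][1] + B[1][0] = 0 + 0 = 0) = 0 (attained at k = 1)
  C[0][1] = min over k of (A[0][0] + B[0][1] = 2 + -3 = -1, A[0][1] + B[1][1] = 0 + -2 = -2) = -2 (attained at k = 1)
  C[1][0] = min over k of (A[1][0] + B[0][0] = -2 + 7 = 5, A[1][1] + B[1][0] = 7 + 0 = 7) = 5 (attained at k = 0)
  C[1][1] = min over k of (A[1][0] + B[0][1] = -2 + -3 = -5, A[1][1] + B[1][1] = 7 + -2 = 5) = -5 (attained at k = 0)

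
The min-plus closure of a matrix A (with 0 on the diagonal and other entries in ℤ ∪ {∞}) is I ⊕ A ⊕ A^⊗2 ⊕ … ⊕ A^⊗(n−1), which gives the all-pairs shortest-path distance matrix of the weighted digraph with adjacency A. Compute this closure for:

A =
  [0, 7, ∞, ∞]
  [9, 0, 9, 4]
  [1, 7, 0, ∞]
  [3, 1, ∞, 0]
Closure =
  [0, 7, 16, 11]
  [7, 0, 9, 4]
  [1, 7, 0, 11]
  [3, 1, 10, 0]

This is the Floyd-Warshall all-pairs shortest-path computation. For each intermediate vertex k = 0, 1, …, 3, update dist[i][j] ← min(dist[i][j], dist[i][k] + dist[k][j]). The final matrix gives, for each (i, j), the minimum total weight of any directed path from i to j (possibly empty when i = j).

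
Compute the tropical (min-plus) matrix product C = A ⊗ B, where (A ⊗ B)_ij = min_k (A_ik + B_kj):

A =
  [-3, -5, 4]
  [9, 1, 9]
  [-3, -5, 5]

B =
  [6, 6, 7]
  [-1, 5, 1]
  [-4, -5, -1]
A ⊗ B =
  [-6, -1, -4]
  [0, 4, 2]
  [-6, 0, -4]

Apply the min-plus product entry-by-entry:
  C[0][0] = min over k of (A[0][0] + B[0][0] = -3 + 6 = 3, A[0][1] + B[1][0] = -5 + -1 = -6, A[0][2] + B[2][0] = 4 + -4 = 0) = -6 (attained at k = 1)
  C[0][1] = min over k of (A[0][0] + B[0][1] = -3 + 6 = 3, A[0][1] + B[1][1] = -5 + 5 = 0, A[0][2] + B[2][1] = 4 + -5 = -1) = -1 (attained at k = 2)
  C[0][2] = min over k of (A[0][0] + B[0][2] = -3 + 7 = 4, A[0][1] + B[1][2] = -5 + 1 = -4, A[0][2] + B[2][2] = 4 + -1 = 3) = -4 (attained at k = 1)
  C[1][0] = min over k of (A[1][0] + B[0][0] = 9 + 6 = 15, A[1][1] + B[1][0] = 1 + -1 = 0, A[1][2] + B[2][0] = 9 + -4 = 5) = 0 (attained at k = 1)
  C[1][1] = min over k of (A[1][0] + B[0][1] = 9 + 6 = 15, A[1][1] + B[1][1] = 1 + 5 = 6, A[1][2] + B[2][1] = 9 + -5 = 4) = 4 (attained at k = 2)
  C[1][2] = min over k of (A[1][0] + B[0][2] = 9 + 7 = 16, A[1][1] + B[1][2] = 1 + 1 = 2, A[1][2] + B[2][2] = 9 + -1 = 8) = 2 (attained at k = 1)
  C[2][0] = min over k of (A[2][0] + B[0][0] = -3 + 6 = 3, A[2][1] + B[1][0] = -5 + -1 = -6, A[2][2] + B[2][0] = 5 + -4 = 1) = -6 (attained at k = 1)
  C[2][1] = min over k of (A[2][0] + B[0][1] = -3 + 6 = 3, A[2][1] + B[1][1] = -5 + 5 = 0, A[2][2] + B[2][1] = 5 + -5 = 0) = 0 (attained at k = 1)
  C[2][2] = min over k of (A[2][0] + B[0][2] = -3 + 7 = 4, A[2][1] + B[1][2] = -5 + 1 = -4, A[2][2] + B[2][2] = 5 + -1 = 4) = -4 (attained at k = 1)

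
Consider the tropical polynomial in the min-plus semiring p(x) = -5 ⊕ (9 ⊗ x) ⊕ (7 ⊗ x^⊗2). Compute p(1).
p(1) = -5

A tropical monomial a ⊗ x^⊗i evaluates to a + i · x. Evaluating each term at x = 1:
  Term 0 contributes -5 + 0 · 1 = -5
  Term 1 contributes 9 + 1 · 1 = 10
  Term 2 contributes 7 + 2 · 1 = 9
p(1) = ⊕ of these = min[-5, 10, 9] = -5.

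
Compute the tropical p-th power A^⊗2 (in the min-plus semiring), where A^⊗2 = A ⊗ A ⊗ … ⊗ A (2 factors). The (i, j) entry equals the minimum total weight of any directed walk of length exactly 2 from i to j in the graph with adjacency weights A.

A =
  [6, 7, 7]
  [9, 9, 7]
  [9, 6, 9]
A^⊗2 =
  [12, 13, 13]
  [15, 13, 16]
  [15, 15, 13]

Each entry (A^⊗2)_ij equals the minimum over all length-2 walks i = v_0 → v_1 → … → v_2 = j of Σ_t A[v_t][v_{t+1}]. For example, for (i, j) = (0, 2) we minimise over 3 possible intermediate vertex sequences; the minimum is 13, attained along the walk 0 → 0 → 2.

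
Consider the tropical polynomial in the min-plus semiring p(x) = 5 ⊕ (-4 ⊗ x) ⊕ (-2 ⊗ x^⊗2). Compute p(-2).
p(-2) = -6

A tropical monomial a ⊗ x^⊗i evaluates to a + i · x. Evaluating each term at x = -2:
  Term 0 contributes 5 + 0 · -2 = 5
  Term 1 contributes -4 + 1 · -2 = -6
  Term 2 contributes -2 + 2 · -2 = -6
p(-2) = ⊕ of these = min[5, -6, -6] = -6.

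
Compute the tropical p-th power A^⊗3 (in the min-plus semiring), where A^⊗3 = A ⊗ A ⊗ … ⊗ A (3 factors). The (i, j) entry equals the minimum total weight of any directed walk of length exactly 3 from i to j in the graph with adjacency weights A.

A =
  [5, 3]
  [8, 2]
A^⊗3 =
  [13, 7]
  [12, 6]

Each entry (A^⊗3)_ij equals the minimum over all length-3 walks i = v_0 → v_1 → … → v_3 = j of Σ_t A[v_t][v_{t+1}]. For example, for (i, j) = (0, 1) we minimise over 4 possible intermediate vertex sequences; the minimum is 7, attained along the walk 0 → 1 → 1 → 1.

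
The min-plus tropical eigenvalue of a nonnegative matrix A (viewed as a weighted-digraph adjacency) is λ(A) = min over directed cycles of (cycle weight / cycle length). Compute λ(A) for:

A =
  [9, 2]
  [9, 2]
λ(A) = 2

Enumerate directed cycles and compute their means (weight / length). Sample:
  cycle 0 → 0: weight = 9, length = 1, mean = 9/1 ≈ 9.000
  cycle 1 → 1: weight = 2, length = 1, mean = 2/1 ≈ 2.000
  cycle 0 → 1 → 0: weight = 11, length = 2, mean = 11/2 ≈ 5.500
  cycle 1 → 0 → 1: weight = 11, length = 2, mean = 11/2 ≈ 5.500
Minimum mean = 2.000, attained e.g. along the cycle 1 → 1 with weight 2 and length 1. So λ(A) = 2/1 = 2.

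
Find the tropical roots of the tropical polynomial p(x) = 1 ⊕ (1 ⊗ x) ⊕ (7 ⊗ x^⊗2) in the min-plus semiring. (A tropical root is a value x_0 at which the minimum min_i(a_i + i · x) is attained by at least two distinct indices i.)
Roots: {-6, 0}

Each tropical root is a break point of the lower envelope of the lines y = a_i + i · x (there are 3 lines, with slopes 0, 1, ..., 2). Only the lines that attain the minimum somewhere contribute to roots; other lines are dominated. Here the surviving (envelope) indices are i = 2, i = 1, i = 0.
Intersections between consecutive envelope lines give the roots: for adjacent envelope indices i < j the intersection is x = (a_i − a_j) / (j − i). Reading off the sorted break points: {-6, 0}.
Verification: at each break x_0, at least two indices attain the minimum of min_i(a_i + i · x_0).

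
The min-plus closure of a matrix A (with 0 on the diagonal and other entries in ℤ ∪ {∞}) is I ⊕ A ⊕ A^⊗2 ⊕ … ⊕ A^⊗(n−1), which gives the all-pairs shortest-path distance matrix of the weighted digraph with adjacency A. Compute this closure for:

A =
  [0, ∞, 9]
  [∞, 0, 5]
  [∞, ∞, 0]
Closure =
  [0, ∞, 9]
  [∞, 0, 5]
  [∞, ∞, 0]

This is the Floyd-Warshall all-pairs shortest-path computation. For each intermediate vertex k = 0, 1, …, 2, update dist[i][j] ← min(dist[i][j], dist[i][k] + dist[k][j]). The final matrix gives, for each (i, j), the minimum total weight of any directed path from i to j (possibly empty when i = j).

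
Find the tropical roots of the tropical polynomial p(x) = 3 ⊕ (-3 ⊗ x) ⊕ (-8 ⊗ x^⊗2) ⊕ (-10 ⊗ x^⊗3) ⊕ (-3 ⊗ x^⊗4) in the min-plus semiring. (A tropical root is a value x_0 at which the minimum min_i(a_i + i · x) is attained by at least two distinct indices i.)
Roots: {-7, 2, 5, 6}

Each tropical root is a break point of the lower envelope of the lines y = a_i + i · x (there are 5 lines, with slopes 0, 1, ..., 4). Only the lines that attain the minimum somewhere contribute to roots; other lines are dominated. Here the surviving (envelope) indices are i = 4, i = 3, i = 2, i = 1, i = 0.
Intersections between consecutive envelope lines give the roots: for adjacent envelope indices i < j the intersection is x = (a_i − a_j) / (j − i). Reading off the sorted break points: {-7, 2, 5, 6}.
Verification: at each break x_0, at least two indices attain the minimum of min_i(a_i + i · x_0).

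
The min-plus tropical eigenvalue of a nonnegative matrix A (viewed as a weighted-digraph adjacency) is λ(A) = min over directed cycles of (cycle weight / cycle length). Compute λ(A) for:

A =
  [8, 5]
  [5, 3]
λ(A) = 3

Enumerate directed cycles and compute their means (weight / length). Sample:
  cycle 0 → 0: weight = 8, length = 1, mean = 8/1 ≈ 8.000
  cycle 1 → 1: weight = 3, length = 1, mean = 3/1 ≈ 3.000
  cycle 0 → 1 → 0: weight = 10, length = 2, mean = 10/2 ≈ 5.000
  cycle 1 → 0 → 1: weight = 10, length = 2, mean = 10/2 ≈ 5.000
Minimum mean = 3.000, attained e.g. along the cycle 1 → 1 with weight 3 and length 1. So λ(A) = 3/1 = 3.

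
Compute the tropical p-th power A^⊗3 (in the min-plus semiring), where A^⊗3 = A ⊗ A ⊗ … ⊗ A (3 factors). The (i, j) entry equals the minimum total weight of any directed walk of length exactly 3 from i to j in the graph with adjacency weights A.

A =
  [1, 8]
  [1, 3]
A^⊗3 =
  [3, 10]
  [3, 9]

Each entry (A^⊗3)_ij equals the minimum over all length-3 walks i = v_0 → v_1 → … → v_3 = j of Σ_t A[v_t][v_{t+1}]. For example, for (i, j) = (0, 1) we minimise over 4 possible intermediate vertex sequences; the minimum is 10, attained along the walk 0 → 0 → 0 → 1.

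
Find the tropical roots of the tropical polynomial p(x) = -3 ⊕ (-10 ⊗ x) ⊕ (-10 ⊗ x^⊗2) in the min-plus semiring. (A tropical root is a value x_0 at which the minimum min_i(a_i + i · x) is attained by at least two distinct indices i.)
Roots: {0, 7}

Each tropical root is a break point of the lower envelope of the lines y = a_i + i · x (there are 3 lines, with slopes 0, 1, ..., 2). Only the lines that attain the minimum somewhere contribute to roots; other lines are dominated. Here the surviving (envelope) indices are i = 2, i = 1, i = 0.
Intersections between consecutive envelope lines give the roots: for adjacent envelope indices i < j the intersection is x = (a_i − a_j) / (j − i). Reading off the sorted break points: {0, 7}.
Verification: at each break x_0, at least two indices attain the minimum of min_i(a_i + i · x_0).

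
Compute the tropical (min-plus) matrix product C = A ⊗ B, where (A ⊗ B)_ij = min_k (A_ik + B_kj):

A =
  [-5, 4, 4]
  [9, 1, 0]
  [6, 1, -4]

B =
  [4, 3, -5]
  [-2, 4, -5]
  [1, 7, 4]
A ⊗ B =
  [-1, -2, -10]
  [-1, 5, -4]
  [-3, 3, -4]

Apply the min-plus product entry-by-entry:
  C[0][0] = min over k of (A[0][0] + B[0][0] = -5 + 4 = -1, A[0][1] + B[1][0] = 4 + -2 = 2, A[0][2] + B[2][0] = 4 + 1 = 5) = -1 (attained at k = 0)
  C[0][1] = min over k of (A[0][0] + B[0][1] = -5 + 3 = -2, A[0][1] + B[1][1] = 4 + 4 = 8, A[0][2] + B[2][1] = 4 + 7 = 11) = -2 (attained at k = 0)
  C[0][2] = min over k of (A[0][0] + B[0][2] = -5 + -5 = -10, A[0][1] + B[1][2] = 4 + -5 = -1, A[0][2] + B[2][2] = 4 + 4 = 8) = -10 (attained at k = 0)
  C[1][0] = min over k of (A[1][0] + B[0][0] = 9 + 4 = 13, A[1][1] + B[1][0] = 1 + -2 = -1, A[1][2] + B[2][0] = 0 + 1 = 1) = -1 (attained at k = 1)
  C[1][1] = min over k of (A[1][0] + B[0][1] = 9 + 3 = 12, A[1][1] + B[1][1] = 1 + 4 = 5, A[1][2] + B[2][1] = 0 + 7 = 7) = 5 (attained at k = 1)
  C[1][2] = min over k of (A[1][0] + B[0][2] = 9 + -5 = 4, A[1][1] + B[1][2] = 1 + -5 = -4, A[1][2] + B[2][2] = 0 + 4 = 4) = -4 (attained at k = 1)
  C[2][0] = min over k of (A[2][0] + B[0][0] = 6 + 4 = 10, A[2][1] + B[1][0] = 1 + -2 = -1, A[2][2] + B[2][0] = -4 + 1 = -3) = -3 (attained at k = 2)
  C[2][1] = min over k of (A[2][0] + B[0][1] = 6 + 3 = 9, A[2][1] + B[1][1] = 1 + 4 = 5, A[2][2] + B[2][1] = -4 + 7 = 3) = 3 (attained at k = 2)
  C[2][2] = min over k of (A[2][0] + B[0][2] = 6 + -5 = 1, A[2][1] + B[1][2] = 1 + -5 = -4, A[2][2] + B[2][2] = -4 + 4 = 0) = -4 (attained at k = 1)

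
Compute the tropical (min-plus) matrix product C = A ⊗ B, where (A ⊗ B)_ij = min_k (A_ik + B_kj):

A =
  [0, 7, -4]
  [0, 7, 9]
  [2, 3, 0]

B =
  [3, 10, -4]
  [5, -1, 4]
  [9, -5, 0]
A ⊗ B =
  [3, -9, -4]
  [3, 4, -4]
  [5, -5, -2]

Apply the min-plus product entry-by-entry:
  C[0][0] = min over k of (A[0][0] + B[0][0] = 0 + 3 = 3, A[0][1] + B[1][0] = 7 + 5 = 12, A[0][2] + B[2][0] = -4 + 9 = 5) = 3 (attained at k = 0)
  C[0][1] = min over k of (A[0][0] + B[0][1] = 0 + 10 = 10, A[0][1] + B[1][1] = 7 + -1 = 6, A[0][2] + B[2][1] = -4 + -5 = -9) = -9 (attained at k = 2)
  C[0][2] = min over k of (A[0][0] + B[0][2] = 0 + -4 = -4, A[0][1] + B[1][2] = 7 + 4 = 11, A[0][2] + B[2][2] = -4 + 0 = -4) = -4 (attained at k = 0)
  C[1][0] = min over k of (A[1][0] + B[0][0] = 0 + 3 = 3, A[1][1] + B[1][0] = 7 + 5 = 12, A[1][2] + B[2][0] = 9 + 9 = 18) = 3 (attained at k = 0)
  C[1][1] = min over k of (A[1][0] + B[0][1] = 0 + 10 = 10, A[1][1] + B[1][1] = 7 + -1 = 6, A[1][2] + B[2][1] = 9 + -5 = 4) = 4 (attained at k = 2)
  C[1][2] = min over k of (A[1][0] + B[0][2] = 0 + -4 = -4, A[1][1] + B[1][2] = 7 + 4 = 11, A[1][2] + B[2][2] = 9 + 0 = 9) = -4 (attained at k = 0)
  C[2][0] = min over k of (A[2][0] + B[0][0] = 2 + 3 = 5, A[2][1] + B[1][0] = 3 + 5 = 8, A[2][2] + B[2][0] = 0 + 9 = 9) = 5 (attained at k = 0)
  C[2][1] = min over k of (A[2][0] + B[0][1] = 2 + 10 = 12, A[2][1] + B[1][1] = 3 + -1 = 2, A[2][2] + B[2][1] = 0 + -5 = -5) = -5 (attained at k = 2)
  C[2][2] = min over k of (A[2][0] + B[0][2] = 2 + -4 = -2, A[2][1] + B[1][2] = 3 + 4 = 7, A[2][2] + B[2][2] = 0 + 0 = 0) = -2 (attained at k = 0)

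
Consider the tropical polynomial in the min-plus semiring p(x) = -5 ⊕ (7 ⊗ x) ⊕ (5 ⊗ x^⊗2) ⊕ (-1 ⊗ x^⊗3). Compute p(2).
p(2) = -5

A tropical monomial a ⊗ x^⊗i evaluates to a + i · x. Evaluating each term at x = 2:
  Term 0 contributes -5 + 0 · 2 = -5
  Term 1 contributes 7 + 1 · 2 = 9
  Term 2 contributes 5 + 2 · 2 = 9
  Term 3 contributes -1 + 3 · 2 = 5
p(2) = ⊕ of these = min[-5, 9, 9, 5] = -5.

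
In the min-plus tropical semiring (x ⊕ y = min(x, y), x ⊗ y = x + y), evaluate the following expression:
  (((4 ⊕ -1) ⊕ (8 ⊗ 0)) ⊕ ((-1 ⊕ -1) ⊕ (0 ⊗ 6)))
(((4 ⊕ -1) ⊕ (8 ⊗ 0)) ⊕ ((-1 ⊕ -1) ⊕ (0 ⊗ 6))) = -1

Expand innermost to outermost. Recall ⊕ takes the minimum of its arguments and ⊗ takes their sum. Working out the expression (((4 ⊕ -1) ⊕ (8 ⊗ 0)) ⊕ ((-1 ⊕ -1) ⊕ (0 ⊗ 6))) gives -1.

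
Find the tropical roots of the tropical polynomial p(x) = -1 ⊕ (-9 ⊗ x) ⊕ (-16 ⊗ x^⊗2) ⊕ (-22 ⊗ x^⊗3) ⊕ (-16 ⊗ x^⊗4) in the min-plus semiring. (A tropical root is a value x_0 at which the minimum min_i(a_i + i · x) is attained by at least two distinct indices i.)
Roots: {-6, 6, 7, 8}

Each tropical root is a break point of the lower envelope of the lines y = a_i + i · x (there are 5 lines, with slopes 0, 1, ..., 4). Only the lines that attain the minimum somewhere contribute to roots; other lines are dominated. Here the surviving (envelope) indices are i = 4, i = 3, i = 2, i = 1, i = 0.
Intersections between consecutive envelope lines give the roots: for adjacent envelope indices i < j the intersection is x = (a_i − a_j) / (j − i). Reading off the sorted break points: {-6, 6, 7, 8}.
Verification: at each break x_0, at least two indices attain the minimum of min_i(a_i + i · x_0).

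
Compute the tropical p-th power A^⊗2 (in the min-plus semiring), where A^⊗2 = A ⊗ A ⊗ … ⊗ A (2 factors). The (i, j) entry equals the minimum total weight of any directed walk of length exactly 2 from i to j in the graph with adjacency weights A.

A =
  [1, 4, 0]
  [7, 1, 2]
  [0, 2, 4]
A^⊗2 =
  [0, 2, 1]
  [2, 2, 3]
  [1, 3, 0]

Each entry (A^⊗2)_ij equals the minimum over all length-2 walks i = v_0 → v_1 → … → v_2 = j of Σ_t A[v_t][v_{t+1}]. For example, for (i, j) = (0, 2) we minimise over 3 possible intermediate vertex sequences; the minimum is 1, attained along the walk 0 → 0 → 2.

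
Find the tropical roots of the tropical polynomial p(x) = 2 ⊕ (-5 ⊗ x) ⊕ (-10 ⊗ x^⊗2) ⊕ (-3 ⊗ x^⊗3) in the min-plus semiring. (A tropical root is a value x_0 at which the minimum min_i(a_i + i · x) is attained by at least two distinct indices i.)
Roots: {-7, 5, 7}

Each tropical root is a break point of the lower envelope of the lines y = a_i + i · x (there are 4 lines, with slopes 0, 1, ..., 3). Only the lines that attain the minimum somewhere contribute to roots; other lines are dominated. Here the surviving (envelope) indices are i = 3, i = 2, i = 1, i = 0.
Intersections between consecutive envelope lines give the roots: for adjacent envelope indices i < j the intersection is x = (a_i − a_j) / (j − i). Reading off the sorted break points: {-7, 5, 7}.
Verification: at each break x_0, at least two indices attain the minimum of min_i(a_i + i · x_0).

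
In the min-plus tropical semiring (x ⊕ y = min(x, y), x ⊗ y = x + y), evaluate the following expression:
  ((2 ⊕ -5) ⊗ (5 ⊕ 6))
((2 ⊕ -5) ⊗ (5 ⊕ 6)) = 0

Expand innermost to outermost. Recall ⊕ takes the minimum of its arguments and ⊗ takes their sum. Working out the expression ((2 ⊕ -5) ⊗ (5 ⊕ 6)) gives 0.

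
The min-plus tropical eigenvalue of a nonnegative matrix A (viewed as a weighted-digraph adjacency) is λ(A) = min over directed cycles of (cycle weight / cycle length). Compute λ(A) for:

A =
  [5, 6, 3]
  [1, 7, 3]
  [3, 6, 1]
λ(A) = 1

Enumerate directed cycles and compute their means (weight / length). Sample:
  cycle 0 → 0: weight = 5, length = 1, mean = 5/1 ≈ 5.000
  cycle 1 → 1: weight = 7, length = 1, mean = 7/1 ≈ 7.000
  cycle 2 → 2: weight = 1, length = 1, mean = 1/1 ≈ 1.000
  cycle 0 → 1 → 0: weight = 7, length = 2, mean = 7/2 ≈ 3.500
  cycle 0 → 2 → 0: weight = 6, length = 2, mean = 6/2 ≈ 3.000
  cycle 1 → 0 → 1: weight = 7, length = 2, mean = 7/2 ≈ 3.500
Minimum mean = 1.000, attained e.g. along the cycle 2 → 2 with weight 1 and length 1. So λ(A) = 1/1 = 1.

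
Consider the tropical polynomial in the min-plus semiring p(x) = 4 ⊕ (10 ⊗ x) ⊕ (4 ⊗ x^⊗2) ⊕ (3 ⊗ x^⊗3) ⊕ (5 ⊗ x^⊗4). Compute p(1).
p(1) = 4

A tropical monomial a ⊗ x^⊗i evaluates to a + i · x. Evaluating each term at x = 1:
  Term 0 contributes 4 + 0 · 1 = 4
  Term 1 contributes 10 + 1 · 1 = 11
  Term 2 contributes 4 + 2 · 1 = 6
  Term 3 contributes 3 + 3 · 1 = 6
  Term 4 contributes 5 + 4 · 1 = 9
p(1) = ⊕ of these = min[4, 11, 6, 6, 9] = 4.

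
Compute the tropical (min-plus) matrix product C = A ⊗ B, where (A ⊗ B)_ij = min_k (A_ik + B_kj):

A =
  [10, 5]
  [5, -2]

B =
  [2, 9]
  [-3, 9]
A ⊗ B =
  [2, 14]
  [-5, 7]

Apply the min-plus product entry-by-entry:
  C[0][0] = min over k of (A[0][0] + B[0][0] = 10 + 2 = 12, A[0][1] + B[1][0] = 5 + -3 = 2) = 2 (attained at k = 1)
  C[0][1] = min over k of (A[0][0] + B[0][1] = 10 + 9 = 19, A[0][1] + B[1][1] = 5 + 9 = 14) = 14 (attained at k = 1)
  C[1][0] = min over k of (A[1][0] + B[0][0] = 5 + 2 = 7, A[1][1] + B[1][0] = -2 + -3 = -5) = -5 (attained at k = 1)
  C[1][1] = min over k of (A[1][0] + B[0][1] = 5 + 9 = 14, A[1][1] + B[1][1] = -2 + 9 = 7) = 7 (attained at k = 1)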